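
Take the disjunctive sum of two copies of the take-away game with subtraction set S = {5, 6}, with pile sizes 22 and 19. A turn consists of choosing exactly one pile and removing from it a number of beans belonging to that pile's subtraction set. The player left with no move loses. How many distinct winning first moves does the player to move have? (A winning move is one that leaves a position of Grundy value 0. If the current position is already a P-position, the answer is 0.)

All piles use S = {5, 6}:
n :  0  1  2  3  4  5  6  7  8  9 10 11 12 13 14 15 16 17 18 19 20 21 22
G :  0  0  0  0  0  1  1  1  1  1  2  0  0  0  0  0  1  1  1  1  1  2  0
Pile A: G(22) = 0.
Pile B: G(19) = 1.
Combined Grundy value = 0 ⊕ 1 = 1.
A winning move leaves total XOR = 0, i.e. changes one component's Grundy value g to g ⊕ X where X is the current total.
Pile A: need g' = 0⊕1 = 1. Options: 22−5→G=1, 22−6→G=1. Hits: 2.
Pile B: need g' = 1⊕1 = 0. Options: 19−5→G=0, 19−6→G=0. Hits: 2.

4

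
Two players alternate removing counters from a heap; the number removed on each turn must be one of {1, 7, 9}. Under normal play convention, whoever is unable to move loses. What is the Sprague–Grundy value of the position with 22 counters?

n :  0  1  2  3  4  5  6  7  8  9 10 11 12 13 14 15 16 17 18 19 20 21 22
G :  0  1  0  1  0  1  0  1  0  1  0  1  0  1  0  1  0  1  0  1  0  1  0

0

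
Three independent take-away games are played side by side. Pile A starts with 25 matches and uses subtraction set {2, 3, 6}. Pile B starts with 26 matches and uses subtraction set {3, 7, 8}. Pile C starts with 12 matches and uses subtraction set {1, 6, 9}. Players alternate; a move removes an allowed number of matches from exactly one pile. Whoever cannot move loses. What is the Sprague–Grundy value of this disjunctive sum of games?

Pile A, S = {2, 3, 6}:
n :  0  1  2  3  4  5  6  7  8  9 10 11 12 13 14 15 16 17 18 19 20 21 22 23 24 25
G :  0  0  1  1  2  0  3  1  2  0  0  1  1  2  0  3  1  2  0  0  1  1  2  0  3  1
G_A(25) = 1.
Pile B, S = {3, 7, 8}:
G(0) = 0
G(1) = mex{} = 0
G(2) = mex{} = 0
G(3) = mex{0} = 1
G(4) = mex{0} = 1
G(5) = mex{0} = 1
G(6) = mex{1} = 0
G(7) = mex{1,0} = 2
G(8) = mex{1,0,0} = 2
G(9) = mex{0,0,0} = 1
G(10) = mex{2,1,0} = 3
G(11) = mex{2,1,1} = 0
G(12) = mex{1,1,1} = 0
G(13) = mex{3,0,1} = 2
G(14) = mex{0,2,0} = 1
G(15) = mex{0,2,2} = 1
G(16) = mex{2,1,2} = 0
G(17) = mex{1,3,1} = 0
G(18) = mex{1,0,3} = 2
G(19) = mex{0,0,0} = 1
G(20) = mex{0,2,0} = 1
G(21) = mex{2,1,2} = 0
G(22) = mex{1,1,1} = 0
G(23) = mex{1,0,1} = 2
G(24) = mex{0,0,0} = 1
G(25) = mex{0,2,0} = 1
G(26) = mex{2,1,2} = 0
G_B(26) = 0.
Pile C, S = {1, 6, 9}:
G(0) = 0
G(1) = mex{0} = 1
G(2) = mex{1} = 0
G(3) = mex{0} = 1
G(4) = mex{1} = 0
G(5) = mex{0} = 1
G(6) = mex{1,0} = 2
G(7) = mex{2,1} = 0
G(8) = mex{0,0} = 1
G(9) = mex{1,1,0} = 2
G(10) = mex{2,0,1} = 3
G(11) = mex{3,1,0} = 2
G(12) = mex{2,2,1} = 0
G_C(12) = 0.
Combined Grundy value = 1 ⊕ 0 ⊕ 0 = 1.

1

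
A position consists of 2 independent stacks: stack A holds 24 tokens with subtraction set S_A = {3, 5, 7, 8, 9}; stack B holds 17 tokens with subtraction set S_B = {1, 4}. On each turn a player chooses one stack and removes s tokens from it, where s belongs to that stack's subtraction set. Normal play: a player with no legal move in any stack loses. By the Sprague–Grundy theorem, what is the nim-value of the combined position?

Stack A, S = {3, 5, 7, 8, 9}:
n :  0  1  2  3  4  5  6  7  8  9 10 11 12 13 14 15 16 17 18 19 20 21 22 23 24
G :  0  0  0  1  1  1  2  2  2  3  3  3  0  0  0  1  1  1  2  2  2  3  3  3  0
G_A(24) = 0.
Stack B, S = {1, 4}:
G(0) = 0
G(1) = mex{0} = 1
G(2) = mex{1} = 0
G(3) = mex{0} = 1
G(4) = mex{1,0} = 2
G(5) = mex{2,1} = 0
G(6) = mex{0,0} = 1
G(7) = mex{1,1} = 0
G(8) = mex{0,2} = 1
G(9) = mex{1,0} = 2
G(10) = mex{2,1} = 0
G(11) = mex{0,0} = 1
G(12) = mex{1,1} = 0
G(13) = mex{0,2} = 1
G(14) = mex{1,0} = 2
G(15) = mex{2,1} = 0
G(16) = mex{0,0} = 1
G(17) = mex{1,1} = 0
G_B(17) = 0.
Combined Grundy value = 0 ⊕ 0 = 0.

0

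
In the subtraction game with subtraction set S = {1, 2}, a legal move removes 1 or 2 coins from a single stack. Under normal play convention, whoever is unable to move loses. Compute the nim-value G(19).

1

G(0) = 0
G(1) = mex{0} = 1
G(2) = mex{1,0} = 2
G(3) = mex{2,1} = 0
G(4) = mex{0,2} = 1
G(5) = mex{1,0} = 2
G(6) = mex{2,1} = 0
G(7) = mex{0,2} = 1
G(8) = mex{1,0} = 2
G(9) = mex{2,1} = 0
G(10) = mex{0,2} = 1
G(11) = mex{1,0} = 2
G(12) = mex{2,1} = 0
G(13) = mex{0,2} = 1
G(14) = mex{1,0} = 2
G(15) = mex{2,1} = 0
G(16) = mex{0,2} = 1
G(17) = mex{1,0} = 2
G(18) = mex{2,1} = 0
G(19) = mex{0,2} = 1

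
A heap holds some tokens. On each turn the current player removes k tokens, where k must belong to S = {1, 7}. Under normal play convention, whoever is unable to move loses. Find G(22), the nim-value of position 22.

0

n :  0  1  2  3  4  5  6  7  8  9 10 11 12 13 14 15 16 17 18 19 20 21 22
G :  0  1  0  1  0  1  0  1  0  1  0  1  0  1  0  1  0  1  0  1  0  1  0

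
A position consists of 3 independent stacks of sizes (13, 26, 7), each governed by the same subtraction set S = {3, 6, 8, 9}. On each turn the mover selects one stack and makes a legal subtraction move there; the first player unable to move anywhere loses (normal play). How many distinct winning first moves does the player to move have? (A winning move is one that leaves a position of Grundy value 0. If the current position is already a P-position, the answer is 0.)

4

All stacks use S = {3, 6, 8, 9}:
n :  0  1  2  3  4  5  6  7  8  9 10 11 12 13 14 15 16 17 18 19 20 21 22 23 24 25 26
G :  0  0  0  1  1  1  2  2  2  3  3  3  0  0  0  1  1  1  2  2  2  3  3  3  0  0  0
Stack A: G(13) = 0.
Stack B: G(26) = 0.
Stack C: G(7) = 2.
Combined Grundy value = 0 ⊕ 0 ⊕ 2 = 2.
A winning move leaves total XOR = 0, i.e. changes one component's Grundy value g to g ⊕ X where X is the current total.
Stack A: need g' = 0⊕2 = 2. Options: 13−3→G=3, 13−6→G=2, 13−8→G=1, 13−9→G=1. Hits: 1.
Stack B: need g' = 0⊕2 = 2. Options: 26−3→G=3, 26−6→G=2, 26−8→G=2, 26−9→G=1. Hits: 2.
Stack C: need g' = 2⊕2 = 0. Options: 7−3→G=1, 7−6→G=0. Hits: 1.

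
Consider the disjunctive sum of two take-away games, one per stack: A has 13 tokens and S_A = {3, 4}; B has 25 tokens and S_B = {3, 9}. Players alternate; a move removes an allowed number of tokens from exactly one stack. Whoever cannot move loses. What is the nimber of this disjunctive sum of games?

Stack A, S = {3, 4}:
n :  0  1  2  3  4  5  6  7  8  9 10 11 12 13
G :  0  0  0  1  1  1  2  0  0  0  1  1  1  2
G_A(13) = 2.
Stack B, S = {3, 9}:
G(0) = 0
G(1) = mex{} = 0
G(2) = mex{} = 0
G(3) = mex{0} = 1
G(4) = mex{0} = 1
G(5) = mex{0} = 1
G(6) = mex{1} = 0
G(7) = mex{1} = 0
G(8) = mex{1} = 0
G(9) = mex{0,0} = 1
G(10) = mex{0,0} = 1
G(11) = mex{0,0} = 1
G(12) = mex{1,1} = 0
G(13) = mex{1,1} = 0
G(14) = mex{1,1} = 0
G(15) = mex{0,0} = 1
G(16) = mex{0,0} = 1
G(17) = mex{0,0} = 1
G(18) = mex{1,1} = 0
G(19) = mex{1,1} = 0
G(20) = mex{1,1} = 0
G(21) = mex{0,0} = 1
G(22) = mex{0,0} = 1
G(23) = mex{0,0} = 1
G(24) = mex{1,1} = 0
G(25) = mex{1,1} = 0
G_B(25) = 0.
Combined Grundy value = 2 ⊕ 0 = 2.

2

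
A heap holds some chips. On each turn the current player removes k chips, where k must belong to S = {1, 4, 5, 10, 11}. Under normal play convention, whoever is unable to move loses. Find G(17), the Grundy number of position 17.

1

n :  0  1  2  3  4  5  6  7  8  9 10 11 12 13 14 15 16 17
G :  0  1  0  1  2  3  2  3  0  1  4  5  2  3  0  1  0  1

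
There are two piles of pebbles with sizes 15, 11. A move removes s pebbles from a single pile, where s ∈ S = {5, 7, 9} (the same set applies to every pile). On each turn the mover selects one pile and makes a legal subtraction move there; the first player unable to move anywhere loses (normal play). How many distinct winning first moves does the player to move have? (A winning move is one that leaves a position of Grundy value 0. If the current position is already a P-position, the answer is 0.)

3

All piles use S = {5, 7, 9}:
n :  0  1  2  3  4  5  6  7  8  9 10 11 12 13 14 15
G :  0  0  0  0  0  1  1  1  1  1  2  2  2  2  0  0
Pile A: G(15) = 0.
Pile B: G(11) = 2.
Combined Grundy value = 0 ⊕ 2 = 2.
A winning move leaves total XOR = 0, i.e. changes one component's Grundy value g to g ⊕ X where X is the current total.
Pile A: need g' = 0⊕2 = 2. Options: 15−5→G=2, 15−7→G=1, 15−9→G=1. Hits: 1.
Pile B: need g' = 2⊕2 = 0. Options: 11−5→G=1, 11−7→G=0, 11−9→G=0. Hits: 2.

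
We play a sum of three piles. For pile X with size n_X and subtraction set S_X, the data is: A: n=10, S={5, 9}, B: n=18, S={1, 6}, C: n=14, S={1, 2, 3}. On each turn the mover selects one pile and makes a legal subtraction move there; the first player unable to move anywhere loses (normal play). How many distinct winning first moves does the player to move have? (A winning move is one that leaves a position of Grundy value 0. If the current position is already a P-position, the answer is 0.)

Pile A, S = {5, 9}:
G(0) = 0
G(1) = mex{} = 0
G(2) = mex{} = 0
G(3) = mex{} = 0
G(4) = mex{} = 0
G(5) = mex{0} = 1
G(6) = mex{0} = 1
G(7) = mex{0} = 1
G(8) = mex{0} = 1
G(9) = mex{0,0} = 1
G(10) = mex{1,0} = 2
G_A(10) = 2.
Pile B, S = {1, 6}:
n :  0  1  2  3  4  5  6  7  8  9 10 11 12 13 14 15 16 17 18
G :  0  1  0  1  0  1  2  0  1  0  1  0  1  2  0  1  0  1  0
G_B(18) = 0.
Pile C, S = {1, 2, 3}:
n :  0  1  2  3  4  5  6  7  8  9 10 11 12 13 14
G :  0  1  2  3  0  1  2  3  0  1  2  3  0  1  2
G_C(14) = 2.
Combined Grundy value = 2 ⊕ 0 ⊕ 2 = 0.
A winning move leaves total XOR = 0, i.e. changes one component's Grundy value g to g ⊕ X where X is the current total.
Pile A: target g' = 2⊕0 = 2, but every legal move changes the Grundy value (mex property), so 0 moves.
Pile B: target g' = 0⊕0 = 0, but every legal move changes the Grundy value (mex property), so 0 moves.
Pile C: target g' = 2⊕0 = 2, but every legal move changes the Grundy value (mex property), so 0 moves.

0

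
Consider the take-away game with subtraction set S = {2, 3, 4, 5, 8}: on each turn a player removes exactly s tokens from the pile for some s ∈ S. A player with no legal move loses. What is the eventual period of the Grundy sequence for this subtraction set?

13

n :  0  1  2  3  4  5  6  7  8  9 10 11 12 13 14 15 16 17 18 19 20 21 22 23 24 25 26 27
G :  0  0  1  1  2  2  3  0  4  1  5  2  3  0  0  1  1  2  2  3  0  4  1  5  2  3  0  0
G(n+13) = G(n) holds for n = 0,…,7 (a full window of length max(S) = 8), so the sequence is purely periodic with period 13.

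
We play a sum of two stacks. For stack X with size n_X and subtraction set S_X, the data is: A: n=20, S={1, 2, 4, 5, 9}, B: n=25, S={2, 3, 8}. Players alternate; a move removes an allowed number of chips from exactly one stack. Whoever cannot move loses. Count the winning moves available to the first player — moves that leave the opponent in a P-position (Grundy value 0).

5

Stack A, S = {1, 2, 4, 5, 9}:
G(0) = 0
G(1) = mex{0} = 1
G(2) = mex{1,0} = 2
G(3) = mex{2,1} = 0
G(4) = mex{0,2,0} = 1
G(5) = mex{1,0,1,0} = 2
G(6) = mex{2,1,2,1} = 0
G(7) = mex{0,2,0,2} = 1
G(8) = mex{1,0,1,0} = 2
G(9) = mex{2,1,2,1,0} = 3
G(10) = mex{3,2,0,2,1} = 4
G(11) = mex{4,3,1,0,2} = 5
G(12) = mex{5,4,2,1,0} = 3
G(13) = mex{3,5,3,2,1} = 0
G(14) = mex{0,3,4,3,2} = 1
G(15) = mex{1,0,5,4,0} = 2
G(16) = mex{2,1,3,5,1} = 0
G(17) = mex{0,2,0,3,2} = 1
G(18) = mex{1,0,1,0,3} = 2
G(19) = mex{2,1,2,1,4} = 0
G(20) = mex{0,2,0,2,5} = 1
G_A(20) = 1.
Stack B, S = {2, 3, 8}:
n :  0  1  2  3  4  5  6  7  8  9 10 11 12 13 14 15 16 17 18 19 20 21 22 23 24 25
G :  0  0  1  1  2  0  0  1  1  2  0  0  1  1  2  0  0  1  1  2  0  0  1  1  2  0
G_B(25) = 0.
Combined Grundy value = 1 ⊕ 0 = 1.
A winning move leaves total XOR = 0, i.e. changes one component's Grundy value g to g ⊕ X where X is the current total.
Stack A: need g' = 1⊕1 = 0. Options: 20−1→G=0, 20−2→G=2, 20−4→G=0, 20−5→G=2, 20−9→G=5. Hits: 2.
Stack B: need g' = 0⊕1 = 1. Options: 25−2→G=1, 25−3→G=1, 25−8→G=1. Hits: 3.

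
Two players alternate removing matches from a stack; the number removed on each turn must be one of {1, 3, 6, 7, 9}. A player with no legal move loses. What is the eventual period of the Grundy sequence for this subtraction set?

G(0) = 0
G(1) = mex{0} = 1
G(2) = mex{1} = 0
G(3) = mex{0,0} = 1
G(4) = mex{1,1} = 0
G(5) = mex{0,0} = 1
G(6) = mex{1,1,0} = 2
G(7) = mex{2,0,1,0} = 3
G(8) = mex{3,1,0,1} = 2
G(9) = mex{2,2,1,0,0} = 3
G(10) = mex{3,3,0,1,1} = 2
G(11) = mex{2,2,1,0,0} = 3
G(12) = mex{3,3,2,1,1} = 0
G(13) = mex{0,2,3,2,0} = 1
G(14) = mex{1,3,2,3,1} = 0
G(15) = mex{0,0,3,2,2} = 1
G(16) = mex{1,1,2,3,3} = 0
G(17) = mex{0,0,3,2,2} = 1
G(18) = mex{1,1,0,3,3} = 2
G(19) = mex{2,0,1,0,2} = 3
G(20) = mex{3,1,0,1,3} = 2
G(21) = mex{2,2,1,0,0} = 3
G(22) = mex{3,3,0,1,1} = 2
G(23) = mex{2,2,1,0,0} = 3
G(24) = mex{3,3,2,1,1} = 0
G(25) = mex{0,2,3,2,0} = 1
G(n+12) = G(n) holds for n = 0,…,8 (a full window of length max(S) = 9), so the sequence is purely periodic with period 12.

12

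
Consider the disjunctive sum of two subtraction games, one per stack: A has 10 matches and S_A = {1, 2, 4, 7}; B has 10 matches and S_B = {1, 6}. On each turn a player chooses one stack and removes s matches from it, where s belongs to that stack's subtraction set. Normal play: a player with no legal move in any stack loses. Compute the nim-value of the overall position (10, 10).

Stack A, S = {1, 2, 4, 7}:
G(0) = 0
G(1) = mex{0} = 1
G(2) = mex{1,0} = 2
G(3) = mex{2,1} = 0
G(4) = mex{0,2,0} = 1
G(5) = mex{1,0,1} = 2
G(6) = mex{2,1,2} = 0
G(7) = mex{0,2,0,0} = 1
G(8) = mex{1,0,1,1} = 2
G(9) = mex{2,1,2,2} = 0
G(10) = mex{0,2,0,0} = 1
G_A(10) = 1.
Stack B, S = {1, 6}:
n :  0  1  2  3  4  5  6  7  8  9 10
G :  0  1  0  1  0  1  2  0  1  0  1
G_B(10) = 1.
Combined Grundy value = 1 ⊕ 1 = 0.

0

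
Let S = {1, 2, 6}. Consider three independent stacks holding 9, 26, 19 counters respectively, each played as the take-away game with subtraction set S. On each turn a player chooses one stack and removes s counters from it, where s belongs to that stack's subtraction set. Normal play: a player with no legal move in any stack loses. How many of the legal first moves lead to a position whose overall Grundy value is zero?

4

All stacks use S = {1, 2, 6}:
G(0) = 0
G(1) = mex{0} = 1
G(2) = mex{1,0} = 2
G(3) = mex{2,1} = 0
G(4) = mex{0,2} = 1
G(5) = mex{1,0} = 2
G(6) = mex{2,1,0} = 3
G(7) = mex{3,2,1} = 0
G(8) = mex{0,3,2} = 1
G(9) = mex{1,0,0} = 2
G(10) = mex{2,1,1} = 0
G(11) = mex{0,2,2} = 1
G(12) = mex{1,0,3} = 2
G(13) = mex{2,1,0} = 3
G(14) = mex{3,2,1} = 0
G(15) = mex{0,3,2} = 1
G(16) = mex{1,0,0} = 2
G(17) = mex{2,1,1} = 0
G(18) = mex{0,2,2} = 1
G(19) = mex{1,0,3} = 2
G(20) = mex{2,1,0} = 3
G(21) = mex{3,2,1} = 0
G(22) = mex{0,3,2} = 1
G(23) = mex{1,0,0} = 2
G(24) = mex{2,1,1} = 0
G(25) = mex{0,2,2} = 1
G(26) = mex{1,0,3} = 2
Stack A: G(9) = 2.
Stack B: G(26) = 2.
Stack C: G(19) = 2.
Combined Grundy value = 2 ⊕ 2 ⊕ 2 = 2.
A winning move leaves total XOR = 0, i.e. changes one component's Grundy value g to g ⊕ X where X is the current total.
Stack A: need g' = 2⊕2 = 0. Options: 9−1→G=1, 9−2→G=0, 9−6→G=0. Hits: 2.
Stack B: need g' = 2⊕2 = 0. Options: 26−1→G=1, 26−2→G=0, 26−6→G=3. Hits: 1.
Stack C: need g' = 2⊕2 = 0. Options: 19−1→G=1, 19−2→G=0, 19−6→G=3. Hits: 1.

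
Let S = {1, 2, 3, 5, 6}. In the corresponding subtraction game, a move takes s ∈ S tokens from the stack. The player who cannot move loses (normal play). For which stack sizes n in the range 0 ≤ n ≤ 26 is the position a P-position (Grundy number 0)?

0, 4, 8, 12, 16, 20, 24

G(0) = 0
G(1) = mex{0} = 1
G(2) = mex{1,0} = 2
G(3) = mex{2,1,0} = 3
G(4) = mex{3,2,1} = 0
G(5) = mex{0,3,2,0} = 1
G(6) = mex{1,0,3,1,0} = 2
G(7) = mex{2,1,0,2,1} = 3
G(8) = mex{3,2,1,3,2} = 0
G(9) = mex{0,3,2,0,3} = 1
G(10) = mex{1,0,3,1,0} = 2
G(11) = mex{2,1,0,2,1} = 3
G(12) = mex{3,2,1,3,2} = 0
G(13) = mex{0,3,2,0,3} = 1
G(14) = mex{1,0,3,1,0} = 2
G(15) = mex{2,1,0,2,1} = 3
G(16) = mex{3,2,1,3,2} = 0
G(17) = mex{0,3,2,0,3} = 1
G(18) = mex{1,0,3,1,0} = 2
G(19) = mex{2,1,0,2,1} = 3
G(20) = mex{3,2,1,3,2} = 0
G(21) = mex{0,3,2,0,3} = 1
G(22) = mex{1,0,3,1,0} = 2
G(23) = mex{2,1,0,2,1} = 3
G(24) = mex{3,2,1,3,2} = 0
G(25) = mex{0,3,2,0,3} = 1
G(26) = mex{1,0,3,1,0} = 2
P-positions are exactly the n with G(n) = 0.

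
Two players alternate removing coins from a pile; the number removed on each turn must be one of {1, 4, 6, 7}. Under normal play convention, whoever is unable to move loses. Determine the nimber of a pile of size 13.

n :  0  1  2  3  4  5  6  7  8  9 10 11 12 13
G :  0  1  0  1  2  0  1  2  3  2  0  1  2  0

0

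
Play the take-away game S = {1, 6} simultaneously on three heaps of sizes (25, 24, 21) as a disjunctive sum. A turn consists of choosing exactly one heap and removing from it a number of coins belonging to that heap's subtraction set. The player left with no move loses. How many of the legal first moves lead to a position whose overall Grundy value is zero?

All heaps use S = {1, 6}:
G(0) = 0
G(1) = mex{0} = 1
G(2) = mex{1} = 0
G(3) = mex{0} = 1
G(4) = mex{1} = 0
G(5) = mex{0} = 1
G(6) = mex{1,0} = 2
G(7) = mex{2,1} = 0
G(8) = mex{0,0} = 1
G(9) = mex{1,1} = 0
G(10) = mex{0,0} = 1
G(11) = mex{1,1} = 0
G(12) = mex{0,2} = 1
G(13) = mex{1,0} = 2
G(14) = mex{2,1} = 0
G(15) = mex{0,0} = 1
G(16) = mex{1,1} = 0
G(17) = mex{0,0} = 1
G(18) = mex{1,1} = 0
G(19) = mex{0,2} = 1
G(20) = mex{1,0} = 2
G(21) = mex{2,1} = 0
G(22) = mex{0,0} = 1
G(23) = mex{1,1} = 0
G(24) = mex{0,0} = 1
G(25) = mex{1,1} = 0
Heap A: G(25) = 0.
Heap B: G(24) = 1.
Heap C: G(21) = 0.
Combined Grundy value = 0 ⊕ 1 ⊕ 0 = 1.
A winning move leaves total XOR = 0, i.e. changes one component's Grundy value g to g ⊕ X where X is the current total.
Heap A: need g' = 0⊕1 = 1. Options: 25−1→G=1, 25−6→G=1. Hits: 2.
Heap B: need g' = 1⊕1 = 0. Options: 24−1→G=0, 24−6→G=0. Hits: 2.
Heap C: need g' = 0⊕1 = 1. Options: 21−1→G=2, 21−6→G=1. Hits: 1.

5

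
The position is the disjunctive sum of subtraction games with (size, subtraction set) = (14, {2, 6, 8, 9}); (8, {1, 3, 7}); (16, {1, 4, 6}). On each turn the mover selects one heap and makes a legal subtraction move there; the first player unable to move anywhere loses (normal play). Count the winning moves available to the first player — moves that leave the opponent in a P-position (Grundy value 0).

Heap A, S = {2, 6, 8, 9}:
G(0) = 0
G(1) = mex{} = 0
G(2) = mex{0} = 1
G(3) = mex{0} = 1
G(4) = mex{1} = 0
G(5) = mex{1} = 0
G(6) = mex{0,0} = 1
G(7) = mex{0,0} = 1
G(8) = mex{1,1,0} = 2
G(9) = mex{1,1,0,0} = 2
G(10) = mex{2,0,1,0} = 3
G(11) = mex{2,0,1,1} = 3
G(12) = mex{3,1,0,1} = 2
G(13) = mex{3,1,0,0} = 2
G(14) = mex{2,2,1,0} = 3
G_A(14) = 3.
Heap B, S = {1, 3, 7}:
n : 0 1 2 3 4 5 6 7 8
G : 0 1 0 1 0 1 0 1 0
G_B(8) = 0.
Heap C, S = {1, 4, 6}:
G(0) = 0
G(1) = mex{0} = 1
G(2) = mex{1} = 0
G(3) = mex{0} = 1
G(4) = mex{1,0} = 2
G(5) = mex{2,1} = 0
G(6) = mex{0,0,0} = 1
G(7) = mex{1,1,1} = 0
G(8) = mex{0,2,0} = 1
G(9) = mex{1,0,1} = 2
G(10) = mex{2,1,2} = 0
G(11) = mex{0,0,0} = 1
G(12) = mex{1,1,1} = 0
G(13) = mex{0,2,0} = 1
G(14) = mex{1,0,1} = 2
G(15) = mex{2,1,2} = 0
G(16) = mex{0,0,0} = 1
G_C(16) = 1.
Combined Grundy value = 3 ⊕ 0 ⊕ 1 = 2.
A winning move leaves total XOR = 0, i.e. changes one component's Grundy value g to g ⊕ X where X is the current total.
Heap A: need g' = 3⊕2 = 1. Options: 14−2→G=2, 14−6→G=2, 14−8→G=1, 14−9→G=0. Hits: 1.
Heap B: need g' = 0⊕2 = 2. Options: 8−1→G=1, 8−3→G=1, 8−7→G=1. Hits: 0.
Heap C: need g' = 1⊕2 = 3. Options: 16−1→G=0, 16−4→G=0, 16−6→G=0. Hits: 0.

1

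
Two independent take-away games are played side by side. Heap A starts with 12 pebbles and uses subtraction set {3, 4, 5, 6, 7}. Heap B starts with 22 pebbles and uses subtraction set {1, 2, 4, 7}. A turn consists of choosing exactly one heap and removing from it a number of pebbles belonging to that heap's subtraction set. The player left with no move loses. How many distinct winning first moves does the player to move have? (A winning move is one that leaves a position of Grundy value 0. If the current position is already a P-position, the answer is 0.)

4

Heap A, S = {3, 4, 5, 6, 7}:
G(0) = 0
G(1) = mex{} = 0
G(2) = mex{} = 0
G(3) = mex{0} = 1
G(4) = mex{0,0} = 1
G(5) = mex{0,0,0} = 1
G(6) = mex{1,0,0,0} = 2
G(7) = mex{1,1,0,0,0} = 2
G(8) = mex{1,1,1,0,0} = 2
G(9) = mex{2,1,1,1,0} = 3
G(10) = mex{2,2,1,1,1} = 0
G(11) = mex{2,2,2,1,1} = 0
G(12) = mex{3,2,2,2,1} = 0
G_A(12) = 0.
Heap B, S = {1, 2, 4, 7}:
G(0) = 0
G(1) = mex{0} = 1
G(2) = mex{1,0} = 2
G(3) = mex{2,1} = 0
G(4) = mex{0,2,0} = 1
G(5) = mex{1,0,1} = 2
G(6) = mex{2,1,2} = 0
G(7) = mex{0,2,0,0} = 1
G(8) = mex{1,0,1,1} = 2
G(9) = mex{2,1,2,2} = 0
G(10) = mex{0,2,0,0} = 1
G(11) = mex{1,0,1,1} = 2
G(12) = mex{2,1,2,2} = 0
G(13) = mex{0,2,0,0} = 1
G(14) = mex{1,0,1,1} = 2
G(15) = mex{2,1,2,2} = 0
G(16) = mex{0,2,0,0} = 1
G(17) = mex{1,0,1,1} = 2
G(18) = mex{2,1,2,2} = 0
G(19) = mex{0,2,0,0} = 1
G(20) = mex{1,0,1,1} = 2
G(21) = mex{2,1,2,2} = 0
G(22) = mex{0,2,0,0} = 1
G_B(22) = 1.
Combined Grundy value = 0 ⊕ 1 = 1.
A winning move leaves total XOR = 0, i.e. changes one component's Grundy value g to g ⊕ X where X is the current total.
Heap A: need g' = 0⊕1 = 1. Options: 12−3→G=3, 12−4→G=2, 12−5→G=2, 12−6→G=2, 12−7→G=1. Hits: 1.
Heap B: need g' = 1⊕1 = 0. Options: 22−1→G=0, 22−2→G=2, 22−4→G=0, 22−7→G=0. Hits: 3.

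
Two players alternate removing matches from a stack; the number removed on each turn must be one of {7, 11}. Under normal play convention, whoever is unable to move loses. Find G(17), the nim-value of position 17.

2

G(0) = 0
G(1) = mex{} = 0
G(2) = mex{} = 0
G(3) = mex{} = 0
G(4) = mex{} = 0
G(5) = mex{} = 0
G(6) = mex{} = 0
G(7) = mex{0} = 1
G(8) = mex{0} = 1
G(9) = mex{0} = 1
G(10) = mex{0} = 1
G(11) = mex{0,0} = 1
G(12) = mex{0,0} = 1
G(13) = mex{0,0} = 1
G(14) = mex{1,0} = 2
G(15) = mex{1,0} = 2
G(16) = mex{1,0} = 2
G(17) = mex{1,0} = 2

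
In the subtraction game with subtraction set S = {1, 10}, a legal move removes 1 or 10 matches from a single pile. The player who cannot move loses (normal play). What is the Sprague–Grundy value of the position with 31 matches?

n :  0  1  2  3  4  5  6  7  8  9 10 11 12 13 14 15 16 17 18 19 20 21 22 23 24 25 26 27 28 29 30 31
G :  0  1  0  1  0  1  0  1  0  1  2  0  1  0  1  0  1  0  1  0  1  2  0  1  0  1  0  1  0  1  0  1

1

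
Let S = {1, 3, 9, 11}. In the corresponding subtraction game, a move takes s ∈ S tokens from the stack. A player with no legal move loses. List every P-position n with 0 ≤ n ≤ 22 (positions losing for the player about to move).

G(0) = 0
G(1) = mex{0} = 1
G(2) = mex{1} = 0
G(3) = mex{0,0} = 1
G(4) = mex{1,1} = 0
G(5) = mex{0,0} = 1
G(6) = mex{1,1} = 0
G(7) = mex{0,0} = 1
G(8) = mex{1,1} = 0
G(9) = mex{0,0,0} = 1
G(10) = mex{1,1,1} = 0
G(11) = mex{0,0,0,0} = 1
G(12) = mex{1,1,1,1} = 0
G(13) = mex{0,0,0,0} = 1
G(14) = mex{1,1,1,1} = 0
G(15) = mex{0,0,0,0} = 1
G(16) = mex{1,1,1,1} = 0
G(17) = mex{0,0,0,0} = 1
G(18) = mex{1,1,1,1} = 0
G(19) = mex{0,0,0,0} = 1
G(20) = mex{1,1,1,1} = 0
G(21) = mex{0,0,0,0} = 1
G(22) = mex{1,1,1,1} = 0
P-positions are exactly the n with G(n) = 0.

0, 2, 4, 6, 8, 10, 12, 14, 16, 18, 20, 22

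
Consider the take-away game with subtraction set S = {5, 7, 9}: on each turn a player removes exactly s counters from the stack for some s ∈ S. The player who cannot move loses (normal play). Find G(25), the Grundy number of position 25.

G(0) = 0
G(1) = mex{} = 0
G(2) = mex{} = 0
G(3) = mex{} = 0
G(4) = mex{} = 0
G(5) = mex{0} = 1
G(6) = mex{0} = 1
G(7) = mex{0,0} = 1
G(8) = mex{0,0} = 1
G(9) = mex{0,0,0} = 1
G(10) = mex{1,0,0} = 2
G(11) = mex{1,0,0} = 2
G(12) = mex{1,1,0} = 2
G(13) = mex{1,1,0} = 2
G(14) = mex{1,1,1} = 0
G(15) = mex{2,1,1} = 0
G(16) = mex{2,1,1} = 0
G(17) = mex{2,2,1} = 0
G(18) = mex{2,2,1} = 0
G(19) = mex{0,2,2} = 1
G(20) = mex{0,2,2} = 1
G(21) = mex{0,0,2} = 1
G(22) = mex{0,0,2} = 1
G(23) = mex{0,0,0} = 1
G(24) = mex{1,0,0} = 2
G(25) = mex{1,0,0} = 2

2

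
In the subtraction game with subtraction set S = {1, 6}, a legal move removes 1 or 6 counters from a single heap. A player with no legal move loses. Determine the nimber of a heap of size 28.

n :  0  1  2  3  4  5  6  7  8  9 10 11 12 13 14 15 16 17 18 19 20 21 22 23 24 25 26 27 28
G :  0  1  0  1  0  1  2  0  1  0  1  0  1  2  0  1  0  1  0  1  2  0  1  0  1  0  1  2  0

0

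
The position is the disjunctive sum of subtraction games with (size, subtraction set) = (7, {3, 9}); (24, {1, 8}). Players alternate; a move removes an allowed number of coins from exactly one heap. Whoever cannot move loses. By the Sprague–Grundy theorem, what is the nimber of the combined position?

Heap A, S = {3, 9}:
n : 0 1 2 3 4 5 6 7
G : 0 0 0 1 1 1 0 0
G_A(7) = 0.
Heap B, S = {1, 8}:
G(0) = 0
G(1) = mex{0} = 1
G(2) = mex{1} = 0
G(3) = mex{0} = 1
G(4) = mex{1} = 0
G(5) = mex{0} = 1
G(6) = mex{1} = 0
G(7) = mex{0} = 1
G(8) = mex{1,0} = 2
G(9) = mex{2,1} = 0
G(10) = mex{0,0} = 1
G(11) = mex{1,1} = 0
G(12) = mex{0,0} = 1
G(13) = mex{1,1} = 0
G(14) = mex{0,0} = 1
G(15) = mex{1,1} = 0
G(16) = mex{0,2} = 1
G(17) = mex{1,0} = 2
G(18) = mex{2,1} = 0
G(19) = mex{0,0} = 1
G(20) = mex{1,1} = 0
G(21) = mex{0,0} = 1
G(22) = mex{1,1} = 0
G(23) = mex{0,0} = 1
G(24) = mex{1,1} = 0
G_B(24) = 0.
Combined Grundy value = 0 ⊕ 0 = 0.

0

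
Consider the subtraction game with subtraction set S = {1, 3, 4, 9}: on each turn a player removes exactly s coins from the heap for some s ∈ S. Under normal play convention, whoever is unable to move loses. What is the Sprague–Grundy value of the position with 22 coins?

3

n :  0  1  2  3  4  5  6  7  8  9 10 11 12 13 14 15 16 17 18 19 20 21 22
G :  0  1  0  1  2  3  2  0  1  4  3  2  0  1  0  1  2  3  2  0  1  4  3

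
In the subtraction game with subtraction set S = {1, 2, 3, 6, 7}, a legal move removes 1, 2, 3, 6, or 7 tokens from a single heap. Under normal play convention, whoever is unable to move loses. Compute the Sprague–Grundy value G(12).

0

n :  0  1  2  3  4  5  6  7  8  9 10 11 12
G :  0  1  2  3  0  1  2  3  0  1  2  3  0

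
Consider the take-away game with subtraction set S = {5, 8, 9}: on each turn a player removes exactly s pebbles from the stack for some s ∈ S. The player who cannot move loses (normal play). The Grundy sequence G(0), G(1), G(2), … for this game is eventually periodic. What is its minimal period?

14

G(0) = 0
G(1) = mex{} = 0
G(2) = mex{} = 0
G(3) = mex{} = 0
G(4) = mex{} = 0
G(5) = mex{0} = 1
G(6) = mex{0} = 1
G(7) = mex{0} = 1
G(8) = mex{0,0} = 1
G(9) = mex{0,0,0} = 1
G(10) = mex{1,0,0} = 2
G(11) = mex{1,0,0} = 2
G(12) = mex{1,0,0} = 2
G(13) = mex{1,1,0} = 2
G(14) = mex{1,1,1} = 0
G(15) = mex{2,1,1} = 0
G(16) = mex{2,1,1} = 0
G(17) = mex{2,1,1} = 0
G(18) = mex{2,2,1} = 0
G(19) = mex{0,2,2} = 1
G(20) = mex{0,2,2} = 1
G(21) = mex{0,2,2} = 1
G(22) = mex{0,0,2} = 1
G(23) = mex{0,0,0} = 1
G(24) = mex{1,0,0} = 2
G(25) = mex{1,0,0} = 2
G(26) = mex{1,0,0} = 2
G(27) = mex{1,1,0} = 2
G(28) = mex{1,1,1} = 0
G(29) = mex{2,1,1} = 0
G(n+14) = G(n) holds for n = 0,…,8 (a full window of length max(S) = 9), so the sequence is purely periodic with period 14.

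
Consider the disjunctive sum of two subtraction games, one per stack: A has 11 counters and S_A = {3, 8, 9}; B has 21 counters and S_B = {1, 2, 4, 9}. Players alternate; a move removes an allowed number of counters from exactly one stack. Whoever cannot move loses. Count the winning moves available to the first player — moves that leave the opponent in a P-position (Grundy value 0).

1

Stack A, S = {3, 8, 9}:
n :  0  1  2  3  4  5  6  7  8  9 10 11
G :  0  0  0  1  1  1  0  0  2  1  1  3
G_A(11) = 3.
Stack B, S = {1, 2, 4, 9}:
G(0) = 0
G(1) = mex{0} = 1
G(2) = mex{1,0} = 2
G(3) = mex{2,1} = 0
G(4) = mex{0,2,0} = 1
G(5) = mex{1,0,1} = 2
G(6) = mex{2,1,2} = 0
G(7) = mex{0,2,0} = 1
G(8) = mex{1,0,1} = 2
G(9) = mex{2,1,2,0} = 3
G(10) = mex{3,2,0,1} = 4
G(11) = mex{4,3,1,2} = 0
G(12) = mex{0,4,2,0} = 1
G(13) = mex{1,0,3,1} = 2
G(14) = mex{2,1,4,2} = 0
G(15) = mex{0,2,0,0} = 1
G(16) = mex{1,0,1,1} = 2
G(17) = mex{2,1,2,2} = 0
G(18) = mex{0,2,0,3} = 1
G(19) = mex{1,0,1,4} = 2
G(20) = mex{2,1,2,0} = 3
G(21) = mex{3,2,0,1} = 4
G_B(21) = 4.
Combined Grundy value = 3 ⊕ 4 = 7.
A winning move leaves total XOR = 0, i.e. changes one component's Grundy value g to g ⊕ X where X is the current total.
Stack A: need g' = 3⊕7 = 4. Options: 11−3→G=2, 11−8→G=1, 11−9→G=0. Hits: 0.
Stack B: need g' = 4⊕7 = 3. Options: 21−1→G=3, 21−2→G=2, 21−4→G=0, 21−9→G=1. Hits: 1.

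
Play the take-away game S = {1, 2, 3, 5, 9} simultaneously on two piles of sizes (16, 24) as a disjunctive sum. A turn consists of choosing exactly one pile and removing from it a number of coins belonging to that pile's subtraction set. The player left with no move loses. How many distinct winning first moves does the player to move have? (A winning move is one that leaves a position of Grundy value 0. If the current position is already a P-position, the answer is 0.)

0

All piles use S = {1, 2, 3, 5, 9}:
G(0) = 0
G(1) = mex{0} = 1
G(2) = mex{1,0} = 2
G(3) = mex{2,1,0} = 3
G(4) = mex{3,2,1} = 0
G(5) = mex{0,3,2,0} = 1
G(6) = mex{1,0,3,1} = 2
G(7) = mex{2,1,0,2} = 3
G(8) = mex{3,2,1,3} = 0
G(9) = mex{0,3,2,0,0} = 1
G(10) = mex{1,0,3,1,1} = 2
G(11) = mex{2,1,0,2,2} = 3
G(12) = mex{3,2,1,3,3} = 0
G(13) = mex{0,3,2,0,0} = 1
G(14) = mex{1,0,3,1,1} = 2
G(15) = mex{2,1,0,2,2} = 3
G(16) = mex{3,2,1,3,3} = 0
G(17) = mex{0,3,2,0,0} = 1
G(18) = mex{1,0,3,1,1} = 2
G(19) = mex{2,1,0,2,2} = 3
G(20) = mex{3,2,1,3,3} = 0
G(21) = mex{0,3,2,0,0} = 1
G(22) = mex{1,0,3,1,1} = 2
G(23) = mex{2,1,0,2,2} = 3
G(24) = mex{3,2,1,3,3} = 0
Pile A: G(16) = 0.
Pile B: G(24) = 0.
Combined Grundy value = 0 ⊕ 0 = 0.
A winning move leaves total XOR = 0, i.e. changes one component's Grundy value g to g ⊕ X where X is the current total.
Pile A: target g' = 0⊕0 = 0, but every legal move changes the Grundy value (mex property), so 0 moves.
Pile B: target g' = 0⊕0 = 0, but every legal move changes the Grundy value (mex property), so 0 moves.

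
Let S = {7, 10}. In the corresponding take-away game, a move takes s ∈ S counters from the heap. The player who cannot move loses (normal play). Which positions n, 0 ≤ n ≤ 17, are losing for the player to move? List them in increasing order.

0, 1, 2, 3, 4, 5, 6, 17

n :  0  1  2  3  4  5  6  7  8  9 10 11 12 13 14 15 16 17
G :  0  0  0  0  0  0  0  1  1  1  1  1  1  1  2  2  2  0
P-positions are exactly the n with G(n) = 0.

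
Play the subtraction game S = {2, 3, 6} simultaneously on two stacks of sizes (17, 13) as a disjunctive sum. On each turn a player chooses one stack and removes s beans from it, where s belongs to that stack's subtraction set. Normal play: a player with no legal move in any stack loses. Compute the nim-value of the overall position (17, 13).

All stacks use S = {2, 3, 6}:
n :  0  1  2  3  4  5  6  7  8  9 10 11 12 13 14 15 16 17
G :  0  0  1  1  2  0  3  1  2  0  0  1  1  2  0  3  1  2
Stack A: G(17) = 2.
Stack B: G(13) = 2.
Combined Grundy value = 2 ⊕ 2 = 0.

0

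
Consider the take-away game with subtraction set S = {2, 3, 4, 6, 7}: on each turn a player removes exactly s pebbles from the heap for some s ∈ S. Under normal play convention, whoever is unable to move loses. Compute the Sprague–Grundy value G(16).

3

n :  0  1  2  3  4  5  6  7  8  9 10 11 12 13 14 15 16
G :  0  0  1  1  2  2  3  3  4  0  0  1  1  2  2  3  3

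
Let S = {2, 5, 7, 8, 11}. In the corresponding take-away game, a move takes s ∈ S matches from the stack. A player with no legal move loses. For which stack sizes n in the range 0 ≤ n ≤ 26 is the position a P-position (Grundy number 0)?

n :  0  1  2  3  4  5  6  7  8  9 10 11 12 13 14 15 16 17 18 19 20 21 22 23 24 25 26
G :  0  0  1  1  0  2  1  3  2  2  0  3  1  0  0  1  1  3  2  4  3  2  2  0  5  1  0
P-positions are exactly the n with G(n) = 0.

0, 1, 4, 10, 13, 14, 23, 26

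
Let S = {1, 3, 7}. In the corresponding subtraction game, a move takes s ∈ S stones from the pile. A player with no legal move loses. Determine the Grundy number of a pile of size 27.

n :  0  1  2  3  4  5  6  7  8  9 10 11 12 13 14 15 16 17 18 19 20 21 22 23 24 25 26 27
G :  0  1  0  1  0  1  0  1  0  1  0  1  0  1  0  1  0  1  0  1  0  1  0  1  0  1  0  1

1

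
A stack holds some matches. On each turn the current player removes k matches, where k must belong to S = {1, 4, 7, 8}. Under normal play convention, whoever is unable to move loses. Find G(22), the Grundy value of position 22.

G(0) = 0
G(1) = mex{0} = 1
G(2) = mex{1} = 0
G(3) = mex{0} = 1
G(4) = mex{1,0} = 2
G(5) = mex{2,1} = 0
G(6) = mex{0,0} = 1
G(7) = mex{1,1,0} = 2
G(8) = mex{2,2,1,0} = 3
G(9) = mex{3,0,0,1} = 2
G(10) = mex{2,1,1,0} = 3
G(11) = mex{3,2,2,1} = 0
G(12) = mex{0,3,0,2} = 1
G(13) = mex{1,2,1,0} = 3
G(14) = mex{3,3,2,1} = 0
G(15) = mex{0,0,3,2} = 1
G(16) = mex{1,1,2,3} = 0
G(17) = mex{0,3,3,2} = 1
G(18) = mex{1,0,0,3} = 2
G(19) = mex{2,1,1,0} = 3
G(20) = mex{3,0,3,1} = 2
G(21) = mex{2,1,0,3} = 4
G(22) = mex{4,2,1,0} = 3

3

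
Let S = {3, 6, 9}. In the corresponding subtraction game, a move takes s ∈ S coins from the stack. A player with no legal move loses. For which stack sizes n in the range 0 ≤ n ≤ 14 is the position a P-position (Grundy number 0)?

n :  0  1  2  3  4  5  6  7  8  9 10 11 12 13 14
G :  0  0  0  1  1  1  2  2  2  3  3  3  0  0  0
P-positions are exactly the n with G(n) = 0.

0, 1, 2, 12, 13, 14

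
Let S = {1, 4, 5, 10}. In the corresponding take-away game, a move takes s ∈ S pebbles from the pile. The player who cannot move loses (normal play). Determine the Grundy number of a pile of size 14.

G(0) = 0
G(1) = mex{0} = 1
G(2) = mex{1} = 0
G(3) = mex{0} = 1
G(4) = mex{1,0} = 2
G(5) = mex{2,1,0} = 3
G(6) = mex{3,0,1} = 2
G(7) = mex{2,1,0} = 3
G(8) = mex{3,2,1} = 0
G(9) = mex{0,3,2} = 1
G(10) = mex{1,2,3,0} = 4
G(11) = mex{4,3,2,1} = 0
G(12) = mex{0,0,3,0} = 1
G(13) = mex{1,1,0,1} = 2
G(14) = mex{2,4,1,2} = 0

0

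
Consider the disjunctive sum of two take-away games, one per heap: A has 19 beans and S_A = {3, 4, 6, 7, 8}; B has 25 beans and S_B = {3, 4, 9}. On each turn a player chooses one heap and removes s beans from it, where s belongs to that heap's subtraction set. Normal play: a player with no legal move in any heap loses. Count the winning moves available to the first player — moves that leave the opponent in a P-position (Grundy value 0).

Heap A, S = {3, 4, 6, 7, 8}:
G(0) = 0
G(1) = mex{} = 0
G(2) = mex{} = 0
G(3) = mex{0} = 1
G(4) = mex{0,0} = 1
G(5) = mex{0,0} = 1
G(6) = mex{1,0,0} = 2
G(7) = mex{1,1,0,0} = 2
G(8) = mex{1,1,0,0,0} = 2
G(9) = mex{2,1,1,0,0} = 3
G(10) = mex{2,2,1,1,0} = 3
G(11) = mex{2,2,1,1,1} = 0
G(12) = mex{3,2,2,1,1} = 0
G(13) = mex{3,3,2,2,1} = 0
G(14) = mex{0,3,2,2,2} = 1
G(15) = mex{0,0,3,2,2} = 1
G(16) = mex{0,0,3,3,2} = 1
G(17) = mex{1,0,0,3,3} = 2
G(18) = mex{1,1,0,0,3} = 2
G(19) = mex{1,1,0,0,0} = 2
G_A(19) = 2.
Heap B, S = {3, 4, 9}:
G(0) = 0
G(1) = mex{} = 0
G(2) = mex{} = 0
G(3) = mex{0} = 1
G(4) = mex{0,0} = 1
G(5) = mex{0,0} = 1
G(6) = mex{1,0} = 2
G(7) = mex{1,1} = 0
G(8) = mex{1,1} = 0
G(9) = mex{2,1,0} = 3
G(10) = mex{0,2,0} = 1
G(11) = mex{0,0,0} = 1
G(12) = mex{3,0,1} = 2
G(13) = mex{1,3,1} = 0
G(14) = mex{1,1,1} = 0
G(15) = mex{2,1,2} = 0
G(16) = mex{0,2,0} = 1
G(17) = mex{0,0,0} = 1
G(18) = mex{0,0,3} = 1
G(19) = mex{1,0,1} = 2
G(20) = mex{1,1,1} = 0
G(21) = mex{1,1,2} = 0
G(22) = mex{2,1,0} = 3
G(23) = mex{0,2,0} = 1
G(24) = mex{0,0,0} = 1
G(25) = mex{3,0,1} = 2
G_B(25) = 2.
Combined Grundy value = 2 ⊕ 2 = 0.
A winning move leaves total XOR = 0, i.e. changes one component's Grundy value g to g ⊕ X where X is the current total.
Heap A: target g' = 2⊕0 = 2, but every legal move changes the Grundy value (mex property), so 0 moves.
Heap B: target g' = 2⊕0 = 2, but every legal move changes the Grundy value (mex property), so 0 moves.

0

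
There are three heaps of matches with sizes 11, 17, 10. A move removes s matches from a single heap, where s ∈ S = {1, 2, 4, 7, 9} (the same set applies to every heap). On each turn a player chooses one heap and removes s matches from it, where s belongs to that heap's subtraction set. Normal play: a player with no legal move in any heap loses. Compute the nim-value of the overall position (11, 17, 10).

4

All heaps use S = {1, 2, 4, 7, 9}:
G(0) = 0
G(1) = mex{0} = 1
G(2) = mex{1,0} = 2
G(3) = mex{2,1} = 0
G(4) = mex{0,2,0} = 1
G(5) = mex{1,0,1} = 2
G(6) = mex{2,1,2} = 0
G(7) = mex{0,2,0,0} = 1
G(8) = mex{1,0,1,1} = 2
G(9) = mex{2,1,2,2,0} = 3
G(10) = mex{3,2,0,0,1} = 4
G(11) = mex{4,3,1,1,2} = 0
G(12) = mex{0,4,2,2,0} = 1
G(13) = mex{1,0,3,0,1} = 2
G(14) = mex{2,1,4,1,2} = 0
G(15) = mex{0,2,0,2,0} = 1
G(16) = mex{1,0,1,3,1} = 2
G(17) = mex{2,1,2,4,2} = 0
Heap A: G(11) = 0.
Heap B: G(17) = 0.
Heap C: G(10) = 4.
Combined Grundy value = 0 ⊕ 0 ⊕ 4 = 4.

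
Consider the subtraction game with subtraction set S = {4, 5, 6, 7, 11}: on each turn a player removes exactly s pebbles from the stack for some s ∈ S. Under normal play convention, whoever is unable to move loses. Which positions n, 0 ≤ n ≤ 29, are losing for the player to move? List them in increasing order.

G(0) = 0
G(1) = mex{} = 0
G(2) = mex{} = 0
G(3) = mex{} = 0
G(4) = mex{0} = 1
G(5) = mex{0,0} = 1
G(6) = mex{0,0,0} = 1
G(7) = mex{0,0,0,0} = 1
G(8) = mex{1,0,0,0} = 2
G(9) = mex{1,1,0,0} = 2
G(10) = mex{1,1,1,0} = 2
G(11) = mex{1,1,1,1,0} = 2
G(12) = mex{2,1,1,1,0} = 3
G(13) = mex{2,2,1,1,0} = 3
G(14) = mex{2,2,2,1,0} = 3
G(15) = mex{2,2,2,2,1} = 0
G(16) = mex{3,2,2,2,1} = 0
G(17) = mex{3,3,2,2,1} = 0
G(18) = mex{3,3,3,2,1} = 0
G(19) = mex{0,3,3,3,2} = 1
G(20) = mex{0,0,3,3,2} = 1
G(21) = mex{0,0,0,3,2} = 1
G(22) = mex{0,0,0,0,2} = 1
G(23) = mex{1,0,0,0,3} = 2
G(24) = mex{1,1,0,0,3} = 2
G(25) = mex{1,1,1,0,3} = 2
G(26) = mex{1,1,1,1,0} = 2
G(27) = mex{2,1,1,1,0} = 3
G(28) = mex{2,2,1,1,0} = 3
G(29) = mex{2,2,2,1,0} = 3
P-positions are exactly the n with G(n) = 0.

0, 1, 2, 3, 15, 16, 17, 18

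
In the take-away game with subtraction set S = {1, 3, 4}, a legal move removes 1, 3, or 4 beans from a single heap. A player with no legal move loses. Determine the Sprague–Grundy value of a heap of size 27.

2

n :  0  1  2  3  4  5  6  7  8  9 10 11 12 13 14 15 16 17 18 19 20 21 22 23 24 25 26 27
G :  0  1  0  1  2  3  2  0  1  0  1  2  3  2  0  1  0  1  2  3  2  0  1  0  1  2  3  2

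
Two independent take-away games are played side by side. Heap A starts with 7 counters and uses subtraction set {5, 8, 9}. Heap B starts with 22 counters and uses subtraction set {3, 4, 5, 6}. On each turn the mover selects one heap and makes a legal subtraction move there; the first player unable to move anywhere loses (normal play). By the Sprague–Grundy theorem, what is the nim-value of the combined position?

0

Heap A, S = {5, 8, 9}:
n : 0 1 2 3 4 5 6 7
G : 0 0 0 0 0 1 1 1
G_A(7) = 1.
Heap B, S = {3, 4, 5, 6}:
n :  0  1  2  3  4  5  6  7  8  9 10 11 12 13 14 15 16 17 18 19 20 21 22
G :  0  0  0  1  1  1  2  2  2  0  0  0  1  1  1  2  2  2  0  0  0  1  1
G_B(22) = 1.
Combined Grundy value = 1 ⊕ 1 = 0.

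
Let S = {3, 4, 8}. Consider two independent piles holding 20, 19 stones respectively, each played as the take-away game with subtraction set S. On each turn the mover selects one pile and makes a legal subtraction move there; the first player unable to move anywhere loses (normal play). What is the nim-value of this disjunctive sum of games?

2

All piles use S = {3, 4, 8}:
n :  0  1  2  3  4  5  6  7  8  9 10 11 12 13 14 15 16 17 18 19 20
G :  0  0  0  1  1  1  2  0  2  3  1  3  0  0  0  1  1  1  2  0  2
Pile A: G(20) = 2.
Pile B: G(19) = 0.
Combined Grundy value = 2 ⊕ 0 = 2.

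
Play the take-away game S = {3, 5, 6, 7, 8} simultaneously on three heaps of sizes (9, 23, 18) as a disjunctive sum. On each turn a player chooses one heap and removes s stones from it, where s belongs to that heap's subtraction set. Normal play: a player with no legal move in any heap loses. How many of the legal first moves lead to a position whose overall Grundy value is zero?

All heaps use S = {3, 5, 6, 7, 8}:
n :  0  1  2  3  4  5  6  7  8  9 10 11 12 13 14 15 16 17 18 19 20 21 22 23
G :  0  0  0  1  1  1  2  2  2  3  3  0  0  0  1  1  1  2  2  2  3  3  0  0
Heap A: G(9) = 3.
Heap B: G(23) = 0.
Heap C: G(18) = 2.
Combined Grundy value = 3 ⊕ 0 ⊕ 2 = 1.
A winning move leaves total XOR = 0, i.e. changes one component's Grundy value g to g ⊕ X where X is the current total.
Heap A: need g' = 3⊕1 = 2. Options: 9−3→G=2, 9−5→G=1, 9−6→G=1, 9−7→G=0, 9−8→G=0. Hits: 1.
Heap B: need g' = 0⊕1 = 1. Options: 23−3→G=3, 23−5→G=2, 23−6→G=2, 23−7→G=1, 23−8→G=1. Hits: 2.
Heap C: need g' = 2⊕1 = 3. Options: 18−3→G=1, 18−5→G=0, 18−6→G=0, 18−7→G=0, 18−8→G=3. Hits: 1.

4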